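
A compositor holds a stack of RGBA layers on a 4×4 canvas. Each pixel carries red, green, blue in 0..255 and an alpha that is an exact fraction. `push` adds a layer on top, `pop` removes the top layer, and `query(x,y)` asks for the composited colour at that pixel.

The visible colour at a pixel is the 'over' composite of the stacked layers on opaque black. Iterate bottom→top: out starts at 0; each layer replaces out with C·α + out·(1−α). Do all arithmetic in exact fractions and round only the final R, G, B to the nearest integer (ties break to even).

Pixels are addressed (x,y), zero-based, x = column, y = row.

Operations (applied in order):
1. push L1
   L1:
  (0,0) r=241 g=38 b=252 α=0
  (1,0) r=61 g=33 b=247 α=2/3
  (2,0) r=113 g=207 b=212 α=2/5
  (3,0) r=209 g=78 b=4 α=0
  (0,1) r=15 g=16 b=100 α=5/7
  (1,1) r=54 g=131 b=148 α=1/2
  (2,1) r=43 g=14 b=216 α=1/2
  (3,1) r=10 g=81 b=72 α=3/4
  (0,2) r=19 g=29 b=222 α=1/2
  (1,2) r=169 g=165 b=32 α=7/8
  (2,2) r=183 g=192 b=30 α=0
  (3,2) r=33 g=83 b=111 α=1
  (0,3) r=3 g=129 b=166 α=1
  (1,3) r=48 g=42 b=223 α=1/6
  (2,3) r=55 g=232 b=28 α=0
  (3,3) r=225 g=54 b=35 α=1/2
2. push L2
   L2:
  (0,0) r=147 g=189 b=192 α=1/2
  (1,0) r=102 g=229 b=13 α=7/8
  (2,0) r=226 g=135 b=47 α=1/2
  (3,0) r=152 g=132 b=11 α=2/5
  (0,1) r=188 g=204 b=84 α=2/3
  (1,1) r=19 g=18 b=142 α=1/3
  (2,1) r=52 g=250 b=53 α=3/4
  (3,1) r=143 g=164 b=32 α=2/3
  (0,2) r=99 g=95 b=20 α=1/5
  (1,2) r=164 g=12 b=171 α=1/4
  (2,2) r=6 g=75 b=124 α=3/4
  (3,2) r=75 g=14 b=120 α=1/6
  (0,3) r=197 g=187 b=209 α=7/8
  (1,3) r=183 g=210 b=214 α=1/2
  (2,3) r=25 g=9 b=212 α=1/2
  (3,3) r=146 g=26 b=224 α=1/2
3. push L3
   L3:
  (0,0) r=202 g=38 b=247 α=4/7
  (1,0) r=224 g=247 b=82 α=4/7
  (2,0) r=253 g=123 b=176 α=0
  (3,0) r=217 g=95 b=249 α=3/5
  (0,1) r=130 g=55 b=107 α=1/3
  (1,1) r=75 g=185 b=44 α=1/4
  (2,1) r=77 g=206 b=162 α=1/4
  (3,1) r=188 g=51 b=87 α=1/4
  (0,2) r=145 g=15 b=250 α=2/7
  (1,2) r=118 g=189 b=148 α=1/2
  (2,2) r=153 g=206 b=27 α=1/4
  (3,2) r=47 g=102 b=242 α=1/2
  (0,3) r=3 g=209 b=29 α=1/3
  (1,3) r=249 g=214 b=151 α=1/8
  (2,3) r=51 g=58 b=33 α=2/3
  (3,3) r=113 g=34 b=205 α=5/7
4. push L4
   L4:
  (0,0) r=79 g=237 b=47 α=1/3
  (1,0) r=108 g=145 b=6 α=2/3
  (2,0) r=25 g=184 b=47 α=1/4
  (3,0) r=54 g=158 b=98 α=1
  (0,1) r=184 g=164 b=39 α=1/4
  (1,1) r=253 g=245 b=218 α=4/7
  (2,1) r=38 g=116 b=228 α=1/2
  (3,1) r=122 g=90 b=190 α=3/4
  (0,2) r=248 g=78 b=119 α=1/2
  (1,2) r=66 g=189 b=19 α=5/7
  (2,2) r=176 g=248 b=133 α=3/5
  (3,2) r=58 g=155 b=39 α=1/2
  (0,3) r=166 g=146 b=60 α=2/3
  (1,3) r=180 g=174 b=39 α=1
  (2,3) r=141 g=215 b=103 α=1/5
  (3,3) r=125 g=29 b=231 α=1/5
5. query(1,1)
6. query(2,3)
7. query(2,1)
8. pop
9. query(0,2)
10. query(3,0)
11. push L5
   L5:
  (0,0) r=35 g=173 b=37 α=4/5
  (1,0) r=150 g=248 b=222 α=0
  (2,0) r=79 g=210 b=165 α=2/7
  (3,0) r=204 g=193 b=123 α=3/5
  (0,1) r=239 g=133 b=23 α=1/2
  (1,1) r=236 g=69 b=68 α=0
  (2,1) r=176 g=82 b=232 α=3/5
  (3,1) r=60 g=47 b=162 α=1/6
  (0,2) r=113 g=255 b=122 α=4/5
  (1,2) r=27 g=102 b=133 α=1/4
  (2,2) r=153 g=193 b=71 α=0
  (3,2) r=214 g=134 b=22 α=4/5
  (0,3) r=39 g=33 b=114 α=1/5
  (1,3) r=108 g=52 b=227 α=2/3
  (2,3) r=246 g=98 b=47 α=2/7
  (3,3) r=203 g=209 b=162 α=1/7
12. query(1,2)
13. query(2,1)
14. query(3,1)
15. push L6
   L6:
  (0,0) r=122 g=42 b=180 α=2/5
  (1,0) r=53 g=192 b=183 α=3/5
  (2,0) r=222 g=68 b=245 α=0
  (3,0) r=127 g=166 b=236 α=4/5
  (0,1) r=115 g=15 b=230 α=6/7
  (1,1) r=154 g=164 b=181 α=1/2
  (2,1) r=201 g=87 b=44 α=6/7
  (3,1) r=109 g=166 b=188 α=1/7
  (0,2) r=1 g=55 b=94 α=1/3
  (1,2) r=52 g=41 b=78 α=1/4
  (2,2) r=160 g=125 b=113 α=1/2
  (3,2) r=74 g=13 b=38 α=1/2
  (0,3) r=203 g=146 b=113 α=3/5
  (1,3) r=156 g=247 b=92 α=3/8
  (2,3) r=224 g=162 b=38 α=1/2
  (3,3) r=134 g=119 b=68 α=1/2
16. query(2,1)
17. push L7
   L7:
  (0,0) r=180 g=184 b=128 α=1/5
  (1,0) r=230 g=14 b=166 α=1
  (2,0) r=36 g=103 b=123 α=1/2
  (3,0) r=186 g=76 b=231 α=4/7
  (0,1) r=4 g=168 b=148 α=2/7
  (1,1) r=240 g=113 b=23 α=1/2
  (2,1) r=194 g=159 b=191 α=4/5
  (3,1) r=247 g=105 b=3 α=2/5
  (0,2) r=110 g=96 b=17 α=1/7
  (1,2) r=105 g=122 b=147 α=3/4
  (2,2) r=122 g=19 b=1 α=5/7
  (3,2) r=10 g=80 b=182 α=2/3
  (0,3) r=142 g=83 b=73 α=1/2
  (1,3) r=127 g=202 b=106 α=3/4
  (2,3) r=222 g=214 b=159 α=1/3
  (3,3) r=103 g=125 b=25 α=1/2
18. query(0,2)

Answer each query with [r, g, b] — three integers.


at x=1,y=1 over L1,L2,L3,L4:
after L1 α=1/2: [27, 131/2, 74]
after L2 α=1/3: [73/3, 149/3, 290/3]
after L3 α=1/4: [37, 167/2, 167/2]
after L4 α=4/7: [1123/7, 2461/14, 2245/14]
rounded: [160, 176, 160]

at x=2,y=3 over L1,L2,L3,L4:
after L1 α=0: [0, 0, 0]
after L2 α=1/2: [25/2, 9/2, 106]
after L3 α=2/3: [229/6, 241/6, 172/3]
after L4 α=1/5: [881/15, 1127/15, 997/15]
= [59, 75, 66]

query (2,1) [L1,L2,L3,L4] — begin 0,0,0
+L1 (α=1/2) → [43/2, 7, 108]
+L2 (α=3/4) → [355/8, 757/4, 267/4]
+L3 (α=1/4) → [1681/32, 3095/16, 1449/16]
+L4 (α=1/2) → [2897/64, 4951/32, 5097/32]
rounded: [45, 155, 159]

at x=0,y=2 over L1,L2,L3:
after L1 α=1/2: [19/2, 29/2, 111]
after L2 α=1/5: [137/5, 153/5, 464/5]
after L3 α=2/7: [61, 183/7, 964/7]
→ [61, 26, 138]

(3,0) stack=L1,L2,L3; from [0,0,0]:
after L1 α=0: [0, 0, 0]
after L2 α=2/5: [304/5, 264/5, 22/5]
after L3 α=3/5: [3863/25, 1953/25, 3779/25]
→ [155, 78, 151]

(1,2) stack=L1,L2,L3,L5; from [0,0,0]:
after L1 α=7/8: [1183/8, 1155/8, 28]
after L2 α=1/4: [4861/32, 3561/32, 255/4]
after L3 α=1/2: [8637/64, 9609/64, 847/8]
after L5 α=1/4: [27639/256, 35355/256, 3605/32]
= [108, 138, 113]

(2,1) stack=L1,L2,L3,L5; from [0,0,0]:
after L1 α=1/2: [43/2, 7, 108]
after L2 α=3/4: [355/8, 757/4, 267/4]
after L3 α=1/4: [1681/32, 3095/16, 1449/16]
after L5 α=3/5: [10129/80, 5063/40, 7017/40]
rounded: [127, 127, 175]

query (3,1) [L1,L2,L3,L5] — begin 0,0,0
+L1 (α=3/4) → [15/2, 243/4, 54]
+L2 (α=2/3) → [587/6, 1555/12, 118/3]
+L3 (α=1/4) → [963/8, 1759/16, 205/4]
+L5 (α=1/6) → [1765/16, 9547/96, 1673/24]
rounded: [110, 99, 70]

(2,1) stack=L1,L2,L3,L5,L6; from [0,0,0]:
+L1 (α=1/2) → [43/2, 7, 108]
+L2 (α=3/4) → [355/8, 757/4, 267/4]
+L3 (α=1/4) → [1681/32, 3095/16, 1449/16]
+L5 (α=3/5) → [10129/80, 5063/40, 7017/40]
+L6 (α=6/7) → [106609/560, 25943/280, 2511/40]
→ [190, 93, 63]

query (0,2) [L1,L2,L3,L5,L6,L7] — begin 0,0,0
after L1 α=1/2: [19/2, 29/2, 111]
after L2 α=1/5: [137/5, 153/5, 464/5]
after L3 α=2/7: [61, 183/7, 964/7]
after L5 α=4/5: [513/5, 7323/35, 876/7]
after L6 α=1/3: [1031/15, 16571/105, 2410/21]
after L7 α=1/7: [2612/35, 36502/245, 4939/49]
= [75, 149, 101]


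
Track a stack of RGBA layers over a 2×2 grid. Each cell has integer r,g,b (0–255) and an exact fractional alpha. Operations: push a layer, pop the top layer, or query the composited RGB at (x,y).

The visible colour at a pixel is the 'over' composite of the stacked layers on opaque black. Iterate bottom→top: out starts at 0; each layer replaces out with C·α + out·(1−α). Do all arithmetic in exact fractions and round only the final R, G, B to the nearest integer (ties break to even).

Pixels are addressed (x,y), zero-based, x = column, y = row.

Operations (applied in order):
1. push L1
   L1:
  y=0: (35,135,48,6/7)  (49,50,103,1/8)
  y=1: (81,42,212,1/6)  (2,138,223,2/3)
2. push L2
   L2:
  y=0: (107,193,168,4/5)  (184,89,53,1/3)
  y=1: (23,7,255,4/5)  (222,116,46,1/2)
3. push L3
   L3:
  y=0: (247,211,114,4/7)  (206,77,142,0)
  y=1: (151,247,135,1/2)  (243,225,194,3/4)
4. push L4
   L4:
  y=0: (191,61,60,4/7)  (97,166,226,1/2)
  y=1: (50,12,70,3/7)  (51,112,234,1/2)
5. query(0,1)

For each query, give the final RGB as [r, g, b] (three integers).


(0,1) stack=L1,L2,L3,L4; from [0,0,0]:
L1 α=1/6: [27/2, 7, 106/3]
L2 α=4/5: [211/10, 7, 3166/15]
L3 α=1/2: [1721/20, 127, 5191/30]
L4 α=3/7: [353/5, 544/7, 13532/105]
= [71, 78, 129]


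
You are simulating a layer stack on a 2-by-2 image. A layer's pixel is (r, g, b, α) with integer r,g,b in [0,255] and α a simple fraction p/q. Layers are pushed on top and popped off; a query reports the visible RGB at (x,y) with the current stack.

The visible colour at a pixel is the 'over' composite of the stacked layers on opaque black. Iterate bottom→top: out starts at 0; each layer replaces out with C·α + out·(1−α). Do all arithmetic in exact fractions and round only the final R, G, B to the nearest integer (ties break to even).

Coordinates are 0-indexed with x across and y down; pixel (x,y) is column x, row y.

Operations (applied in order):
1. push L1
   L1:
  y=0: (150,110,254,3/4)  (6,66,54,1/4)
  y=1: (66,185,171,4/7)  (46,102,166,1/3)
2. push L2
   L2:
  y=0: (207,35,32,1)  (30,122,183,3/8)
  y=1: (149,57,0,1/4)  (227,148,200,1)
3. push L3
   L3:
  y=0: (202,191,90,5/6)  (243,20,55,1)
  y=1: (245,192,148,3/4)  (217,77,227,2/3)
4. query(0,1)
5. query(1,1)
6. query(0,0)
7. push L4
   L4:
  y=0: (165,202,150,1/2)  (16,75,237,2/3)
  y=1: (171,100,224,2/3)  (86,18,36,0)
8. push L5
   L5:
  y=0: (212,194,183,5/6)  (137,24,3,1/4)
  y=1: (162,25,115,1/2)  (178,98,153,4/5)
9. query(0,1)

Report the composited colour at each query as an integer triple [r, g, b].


(0,1) stack=L1,L2,L3; from [0,0,0]:
L1 α=4/7: [264/7, 740/7, 684/7]
L2 α=1/4: [1835/28, 2619/28, 513/7]
L3 α=3/4: [22415/112, 18747/112, 3621/28]
rounded: [200, 167, 129]

at x=1,y=1 over L1,L2,L3:
L1 α=1/3: [46/3, 34, 166/3]
L2 α=1: [227, 148, 200]
L3 α=2/3: [661/3, 302/3, 218]
→ [220, 101, 218]

(0,0) stack=L1,L2,L3; from [0,0,0]:
after L1 α=3/4: [225/2, 165/2, 381/2]
after L2 α=1: [207, 35, 32]
after L3 α=5/6: [1217/6, 165, 241/3]
= [203, 165, 80]

query (0,1) [L1,L2,L3,L4,L5] — begin 0,0,0
+L1 (α=4/7) → [264/7, 740/7, 684/7]
+L2 (α=1/4) → [1835/28, 2619/28, 513/7]
+L3 (α=3/4) → [22415/112, 18747/112, 3621/28]
+L4 (α=2/3) → [60719/336, 41147/336, 16165/84]
+L5 (α=1/2) → [115151/672, 49547/672, 25825/168]
→ [171, 74, 154]


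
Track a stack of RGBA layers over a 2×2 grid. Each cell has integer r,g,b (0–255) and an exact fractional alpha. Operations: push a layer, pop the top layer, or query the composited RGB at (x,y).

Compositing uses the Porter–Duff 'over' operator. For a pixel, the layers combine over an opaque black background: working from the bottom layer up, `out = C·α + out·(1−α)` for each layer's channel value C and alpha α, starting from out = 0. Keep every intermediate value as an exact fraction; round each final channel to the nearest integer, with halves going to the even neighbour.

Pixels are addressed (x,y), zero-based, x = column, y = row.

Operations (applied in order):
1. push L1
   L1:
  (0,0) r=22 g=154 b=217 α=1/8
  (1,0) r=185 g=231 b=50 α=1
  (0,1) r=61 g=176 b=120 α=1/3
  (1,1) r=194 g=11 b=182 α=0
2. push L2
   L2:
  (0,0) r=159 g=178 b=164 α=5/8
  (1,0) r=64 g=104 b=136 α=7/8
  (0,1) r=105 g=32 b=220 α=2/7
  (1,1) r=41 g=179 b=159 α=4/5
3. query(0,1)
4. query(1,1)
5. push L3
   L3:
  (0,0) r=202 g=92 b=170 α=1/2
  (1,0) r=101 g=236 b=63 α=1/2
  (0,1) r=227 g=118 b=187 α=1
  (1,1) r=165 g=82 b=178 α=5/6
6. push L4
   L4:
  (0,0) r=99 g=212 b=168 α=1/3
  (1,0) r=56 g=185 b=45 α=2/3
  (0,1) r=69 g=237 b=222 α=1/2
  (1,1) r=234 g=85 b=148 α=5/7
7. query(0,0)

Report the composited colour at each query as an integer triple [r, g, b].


query (0,1) [L1,L2] — begin 0,0,0
+L1 (α=1/3) → [61/3, 176/3, 40]
+L2 (α=2/7) → [935/21, 1072/21, 640/7]
→ [45, 51, 91]

(1,1) stack=L1,L2; from [0,0,0]:
+L1 (α=0) → [0, 0, 0]
+L2 (α=4/5) → [164/5, 716/5, 636/5]
= [33, 143, 127]

(0,0) stack=L1,L2,L3,L4; from [0,0,0]:
+L1 (α=1/8) → [11/4, 77/4, 217/8]
+L2 (α=5/8) → [3213/32, 3791/32, 7211/64]
+L3 (α=1/2) → [9677/64, 6735/64, 18091/128]
+L4 (α=1/3) → [12845/96, 13519/96, 28843/192]
= [134, 141, 150]


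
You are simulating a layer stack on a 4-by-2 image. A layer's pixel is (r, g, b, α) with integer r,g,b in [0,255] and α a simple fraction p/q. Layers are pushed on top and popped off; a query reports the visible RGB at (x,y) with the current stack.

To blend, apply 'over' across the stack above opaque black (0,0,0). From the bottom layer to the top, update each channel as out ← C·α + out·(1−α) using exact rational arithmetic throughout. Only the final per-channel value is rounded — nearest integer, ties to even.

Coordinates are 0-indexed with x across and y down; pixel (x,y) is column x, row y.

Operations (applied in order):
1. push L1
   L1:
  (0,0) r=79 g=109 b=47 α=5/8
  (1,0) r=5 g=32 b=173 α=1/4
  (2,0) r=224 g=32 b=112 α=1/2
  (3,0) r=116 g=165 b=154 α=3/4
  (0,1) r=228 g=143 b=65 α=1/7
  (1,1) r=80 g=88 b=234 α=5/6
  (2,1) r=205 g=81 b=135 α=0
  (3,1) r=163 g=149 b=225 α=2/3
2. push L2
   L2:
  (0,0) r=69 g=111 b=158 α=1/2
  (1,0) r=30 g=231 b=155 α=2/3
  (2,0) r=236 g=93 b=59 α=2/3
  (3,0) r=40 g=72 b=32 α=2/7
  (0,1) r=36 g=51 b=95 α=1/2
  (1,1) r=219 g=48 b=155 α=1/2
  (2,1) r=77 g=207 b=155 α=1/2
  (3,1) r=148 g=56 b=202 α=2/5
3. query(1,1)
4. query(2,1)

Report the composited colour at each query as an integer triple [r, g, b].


at x=1,y=1 over L1,L2:
L1 α=5/6: [200/3, 220/3, 195]
L2 α=1/2: [857/6, 182/3, 175]
→ [143, 61, 175]

at x=2,y=1 over L1,L2:
L1 α=0: [0, 0, 0]
L2 α=1/2: [77/2, 207/2, 155/2]
= [38, 104, 78]


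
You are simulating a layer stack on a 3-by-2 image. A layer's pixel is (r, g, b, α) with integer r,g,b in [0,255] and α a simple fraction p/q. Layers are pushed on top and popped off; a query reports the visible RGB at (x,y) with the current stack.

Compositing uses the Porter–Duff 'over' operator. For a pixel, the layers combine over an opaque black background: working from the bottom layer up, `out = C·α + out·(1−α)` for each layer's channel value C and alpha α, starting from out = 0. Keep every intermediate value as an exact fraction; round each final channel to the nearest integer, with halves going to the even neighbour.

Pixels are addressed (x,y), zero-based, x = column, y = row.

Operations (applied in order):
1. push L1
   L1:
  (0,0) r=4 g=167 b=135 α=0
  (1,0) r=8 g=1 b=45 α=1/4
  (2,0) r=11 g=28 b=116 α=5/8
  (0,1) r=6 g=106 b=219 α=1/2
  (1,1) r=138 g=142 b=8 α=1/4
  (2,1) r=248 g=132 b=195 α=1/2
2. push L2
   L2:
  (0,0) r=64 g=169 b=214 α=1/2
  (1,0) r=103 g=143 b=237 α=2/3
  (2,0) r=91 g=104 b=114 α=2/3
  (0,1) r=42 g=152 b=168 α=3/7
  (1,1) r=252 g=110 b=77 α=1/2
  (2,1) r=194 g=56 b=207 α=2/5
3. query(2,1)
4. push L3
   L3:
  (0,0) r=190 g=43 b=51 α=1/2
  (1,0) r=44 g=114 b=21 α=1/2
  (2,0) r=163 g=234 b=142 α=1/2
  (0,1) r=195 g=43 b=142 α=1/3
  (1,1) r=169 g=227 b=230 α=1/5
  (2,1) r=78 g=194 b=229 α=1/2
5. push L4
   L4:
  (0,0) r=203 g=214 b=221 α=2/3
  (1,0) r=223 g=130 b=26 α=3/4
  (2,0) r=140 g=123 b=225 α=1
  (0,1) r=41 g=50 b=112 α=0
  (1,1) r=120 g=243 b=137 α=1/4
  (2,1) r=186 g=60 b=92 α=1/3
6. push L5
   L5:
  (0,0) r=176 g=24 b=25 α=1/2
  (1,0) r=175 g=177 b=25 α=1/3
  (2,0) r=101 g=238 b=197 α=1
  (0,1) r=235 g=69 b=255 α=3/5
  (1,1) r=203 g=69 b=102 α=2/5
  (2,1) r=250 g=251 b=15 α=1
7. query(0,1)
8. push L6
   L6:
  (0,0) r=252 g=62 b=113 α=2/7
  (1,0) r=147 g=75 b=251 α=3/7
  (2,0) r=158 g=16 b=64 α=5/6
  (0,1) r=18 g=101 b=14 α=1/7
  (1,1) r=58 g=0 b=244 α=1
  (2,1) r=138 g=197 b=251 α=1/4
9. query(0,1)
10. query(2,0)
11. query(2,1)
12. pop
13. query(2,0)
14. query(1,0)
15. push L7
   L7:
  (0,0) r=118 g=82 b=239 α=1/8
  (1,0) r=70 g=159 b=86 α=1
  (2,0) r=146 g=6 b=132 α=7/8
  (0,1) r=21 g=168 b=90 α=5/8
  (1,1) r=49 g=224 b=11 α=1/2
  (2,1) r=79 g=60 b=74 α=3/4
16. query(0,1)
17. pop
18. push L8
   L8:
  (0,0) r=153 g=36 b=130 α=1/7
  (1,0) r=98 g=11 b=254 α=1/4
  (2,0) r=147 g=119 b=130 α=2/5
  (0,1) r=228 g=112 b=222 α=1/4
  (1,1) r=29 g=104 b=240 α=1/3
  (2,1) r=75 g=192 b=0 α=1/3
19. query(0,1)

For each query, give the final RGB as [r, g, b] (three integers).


query (2,1) [L1,L2] — begin 0,0,0
+L1 (α=1/2) → [124, 66, 195/2]
+L2 (α=2/5) → [152, 62, 1413/10]
→ [152, 62, 141]

(0,1) stack=L1,L2,L3,L4,L5; from [0,0,0]:
after L1 α=1/2: [3, 53, 219/2]
after L2 α=3/7: [138/7, 668/7, 942/7]
after L3 α=1/3: [547/7, 1637/21, 2878/21]
after L4 α=0: [547/7, 1637/21, 2878/21]
after L5 α=3/5: [6029/35, 7621/105, 21821/105]
→ [172, 73, 208]

(0,1) stack=L1,L2,L3,L4,L5,L6; from [0,0,0]:
+L1 (α=1/2) → [3, 53, 219/2]
+L2 (α=3/7) → [138/7, 668/7, 942/7]
+L3 (α=1/3) → [547/7, 1637/21, 2878/21]
+L4 (α=0) → [547/7, 1637/21, 2878/21]
+L5 (α=3/5) → [6029/35, 7621/105, 21821/105]
+L6 (α=1/7) → [36804/245, 18777/245, 44132/245]
= [150, 77, 180]

(2,0) stack=L1,L2,L3,L4,L5,L6; from [0,0,0]:
after L1 α=5/8: [55/8, 35/2, 145/2]
after L2 α=2/3: [1511/24, 451/6, 601/6]
after L3 α=1/2: [5423/48, 1855/12, 1453/12]
after L4 α=1: [140, 123, 225]
after L5 α=1: [101, 238, 197]
after L6 α=5/6: [297/2, 53, 517/6]
→ [148, 53, 86]

at x=2,y=1 over L1,L2,L3,L4,L5,L6:
+L1 (α=1/2) → [124, 66, 195/2]
+L2 (α=2/5) → [152, 62, 1413/10]
+L3 (α=1/2) → [115, 128, 3703/20]
+L4 (α=1/3) → [416/3, 316/3, 1541/10]
+L5 (α=1) → [250, 251, 15]
+L6 (α=1/4) → [222, 475/2, 74]
→ [222, 238, 74]

(2,0) stack=L1,L2,L3,L4,L5; from [0,0,0]:
after L1 α=5/8: [55/8, 35/2, 145/2]
after L2 α=2/3: [1511/24, 451/6, 601/6]
after L3 α=1/2: [5423/48, 1855/12, 1453/12]
after L4 α=1: [140, 123, 225]
after L5 α=1: [101, 238, 197]
→ [101, 238, 197]

(1,0) stack=L1,L2,L3,L4,L5; from [0,0,0]:
L1 α=1/4: [2, 1/4, 45/4]
L2 α=2/3: [208/3, 1145/12, 647/4]
L3 α=1/2: [170/3, 2513/24, 731/8]
L4 α=3/4: [2177/12, 11873/96, 1355/32]
L5 α=1/3: [3227/18, 20369/144, 585/16]
→ [179, 141, 37]

(0,1) stack=L1,L2,L3,L4,L5,L7; from [0,0,0]:
after L1 α=1/2: [3, 53, 219/2]
after L2 α=3/7: [138/7, 668/7, 942/7]
after L3 α=1/3: [547/7, 1637/21, 2878/21]
after L4 α=0: [547/7, 1637/21, 2878/21]
after L5 α=3/5: [6029/35, 7621/105, 21821/105]
after L7 α=5/8: [10881/140, 37021/280, 37571/280]
→ [78, 132, 134]

(0,1) stack=L1,L2,L3,L4,L5,L8; from [0,0,0]:
L1 α=1/2: [3, 53, 219/2]
L2 α=3/7: [138/7, 668/7, 942/7]
L3 α=1/3: [547/7, 1637/21, 2878/21]
L4 α=0: [547/7, 1637/21, 2878/21]
L5 α=3/5: [6029/35, 7621/105, 21821/105]
L8 α=1/4: [26067/140, 11541/140, 29591/140]
→ [186, 82, 211]


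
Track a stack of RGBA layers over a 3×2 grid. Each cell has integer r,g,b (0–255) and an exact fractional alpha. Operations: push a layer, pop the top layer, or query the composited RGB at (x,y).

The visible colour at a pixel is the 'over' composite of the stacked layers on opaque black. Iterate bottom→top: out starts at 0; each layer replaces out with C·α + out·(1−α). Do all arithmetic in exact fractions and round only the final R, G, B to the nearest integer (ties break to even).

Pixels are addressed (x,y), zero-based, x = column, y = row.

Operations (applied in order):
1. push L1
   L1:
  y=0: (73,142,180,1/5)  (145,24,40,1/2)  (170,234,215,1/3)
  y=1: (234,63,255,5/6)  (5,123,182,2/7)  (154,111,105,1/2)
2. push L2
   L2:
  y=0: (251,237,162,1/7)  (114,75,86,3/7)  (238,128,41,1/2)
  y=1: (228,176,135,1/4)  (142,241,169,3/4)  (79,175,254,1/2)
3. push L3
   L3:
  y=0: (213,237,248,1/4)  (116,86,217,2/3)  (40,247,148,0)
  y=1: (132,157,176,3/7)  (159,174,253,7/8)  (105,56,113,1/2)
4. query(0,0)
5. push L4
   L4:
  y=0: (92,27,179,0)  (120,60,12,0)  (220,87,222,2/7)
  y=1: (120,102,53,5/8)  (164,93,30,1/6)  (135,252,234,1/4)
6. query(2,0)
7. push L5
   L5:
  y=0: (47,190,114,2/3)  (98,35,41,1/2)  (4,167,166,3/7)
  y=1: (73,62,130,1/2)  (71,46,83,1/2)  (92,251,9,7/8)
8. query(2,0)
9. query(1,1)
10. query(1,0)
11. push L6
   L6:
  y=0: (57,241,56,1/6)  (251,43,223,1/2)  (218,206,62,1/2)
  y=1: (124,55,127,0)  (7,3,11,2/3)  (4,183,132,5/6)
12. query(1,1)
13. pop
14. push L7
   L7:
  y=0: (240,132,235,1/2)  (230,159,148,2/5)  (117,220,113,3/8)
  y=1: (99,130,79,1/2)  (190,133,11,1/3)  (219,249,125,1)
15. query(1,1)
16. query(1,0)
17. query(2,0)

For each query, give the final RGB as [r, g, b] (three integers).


query (0,0) [L1,L2,L3] — begin 0,0,0
L1 α=1/5: [73/5, 142/5, 36]
L2 α=1/7: [1693/35, 291/5, 54]
L3 α=1/4: [6267/70, 1029/10, 205/2]
= [90, 103, 102]

query (2,0) [L1,L2,L3,L4] — begin 0,0,0
+L1 (α=1/3) → [170/3, 78, 215/3]
+L2 (α=1/2) → [442/3, 103, 169/3]
+L3 (α=0) → [442/3, 103, 169/3]
+L4 (α=2/7) → [3530/21, 689/7, 311/3]
→ [168, 98, 104]

at x=2,y=0 over L1,L2,L3,L4,L5:
+L1 (α=1/3) → [170/3, 78, 215/3]
+L2 (α=1/2) → [442/3, 103, 169/3]
+L3 (α=0) → [442/3, 103, 169/3]
+L4 (α=2/7) → [3530/21, 689/7, 311/3]
+L5 (α=3/7) → [14372/147, 6263/49, 2738/21]
→ [98, 128, 130]

at x=1,y=1 over L1,L2,L3,L4,L5:
L1 α=2/7: [10/7, 246/7, 52]
L2 α=3/4: [748/7, 5307/28, 559/4]
L3 α=7/8: [8539/56, 39411/224, 7643/32]
L4 α=1/6: [17293/112, 72629/448, 39175/192]
L5 α=1/2: [25245/224, 93237/896, 55111/384]
= [113, 104, 144]

query (1,0) [L1,L2,L3,L4,L5] — begin 0,0,0
L1 α=1/2: [145/2, 12, 20]
L2 α=3/7: [632/7, 39, 338/7]
L3 α=2/3: [752/7, 211/3, 3376/21]
L4 α=0: [752/7, 211/3, 3376/21]
L5 α=1/2: [719/7, 158/3, 4237/42]
→ [103, 53, 101]

at x=1,y=1 over L1,L2,L3,L4,L5,L6:
+L1 (α=2/7) → [10/7, 246/7, 52]
+L2 (α=3/4) → [748/7, 5307/28, 559/4]
+L3 (α=7/8) → [8539/56, 39411/224, 7643/32]
+L4 (α=1/6) → [17293/112, 72629/448, 39175/192]
+L5 (α=1/2) → [25245/224, 93237/896, 55111/384]
+L6 (α=2/3) → [28381/672, 32871/896, 63559/1152]
→ [42, 37, 55]

query (1,1) [L1,L2,L3,L4,L5,L7] — begin 0,0,0
after L1 α=2/7: [10/7, 246/7, 52]
after L2 α=3/4: [748/7, 5307/28, 559/4]
after L3 α=7/8: [8539/56, 39411/224, 7643/32]
after L4 α=1/6: [17293/112, 72629/448, 39175/192]
after L5 α=1/2: [25245/224, 93237/896, 55111/384]
after L7 α=1/3: [46525/336, 152821/1344, 57223/576]
→ [138, 114, 99]

query (1,0) [L1,L2,L3,L4,L5,L7] — begin 0,0,0
L1 α=1/2: [145/2, 12, 20]
L2 α=3/7: [632/7, 39, 338/7]
L3 α=2/3: [752/7, 211/3, 3376/21]
L4 α=0: [752/7, 211/3, 3376/21]
L5 α=1/2: [719/7, 158/3, 4237/42]
L7 α=2/5: [5377/35, 476/5, 8381/70]
→ [154, 95, 120]

(2,0) stack=L1,L2,L3,L4,L5,L7; from [0,0,0]:
L1 α=1/3: [170/3, 78, 215/3]
L2 α=1/2: [442/3, 103, 169/3]
L3 α=0: [442/3, 103, 169/3]
L4 α=2/7: [3530/21, 689/7, 311/3]
L5 α=3/7: [14372/147, 6263/49, 2738/21]
L7 α=3/8: [123457/1176, 63655/392, 20809/168]
rounded: [105, 162, 124]


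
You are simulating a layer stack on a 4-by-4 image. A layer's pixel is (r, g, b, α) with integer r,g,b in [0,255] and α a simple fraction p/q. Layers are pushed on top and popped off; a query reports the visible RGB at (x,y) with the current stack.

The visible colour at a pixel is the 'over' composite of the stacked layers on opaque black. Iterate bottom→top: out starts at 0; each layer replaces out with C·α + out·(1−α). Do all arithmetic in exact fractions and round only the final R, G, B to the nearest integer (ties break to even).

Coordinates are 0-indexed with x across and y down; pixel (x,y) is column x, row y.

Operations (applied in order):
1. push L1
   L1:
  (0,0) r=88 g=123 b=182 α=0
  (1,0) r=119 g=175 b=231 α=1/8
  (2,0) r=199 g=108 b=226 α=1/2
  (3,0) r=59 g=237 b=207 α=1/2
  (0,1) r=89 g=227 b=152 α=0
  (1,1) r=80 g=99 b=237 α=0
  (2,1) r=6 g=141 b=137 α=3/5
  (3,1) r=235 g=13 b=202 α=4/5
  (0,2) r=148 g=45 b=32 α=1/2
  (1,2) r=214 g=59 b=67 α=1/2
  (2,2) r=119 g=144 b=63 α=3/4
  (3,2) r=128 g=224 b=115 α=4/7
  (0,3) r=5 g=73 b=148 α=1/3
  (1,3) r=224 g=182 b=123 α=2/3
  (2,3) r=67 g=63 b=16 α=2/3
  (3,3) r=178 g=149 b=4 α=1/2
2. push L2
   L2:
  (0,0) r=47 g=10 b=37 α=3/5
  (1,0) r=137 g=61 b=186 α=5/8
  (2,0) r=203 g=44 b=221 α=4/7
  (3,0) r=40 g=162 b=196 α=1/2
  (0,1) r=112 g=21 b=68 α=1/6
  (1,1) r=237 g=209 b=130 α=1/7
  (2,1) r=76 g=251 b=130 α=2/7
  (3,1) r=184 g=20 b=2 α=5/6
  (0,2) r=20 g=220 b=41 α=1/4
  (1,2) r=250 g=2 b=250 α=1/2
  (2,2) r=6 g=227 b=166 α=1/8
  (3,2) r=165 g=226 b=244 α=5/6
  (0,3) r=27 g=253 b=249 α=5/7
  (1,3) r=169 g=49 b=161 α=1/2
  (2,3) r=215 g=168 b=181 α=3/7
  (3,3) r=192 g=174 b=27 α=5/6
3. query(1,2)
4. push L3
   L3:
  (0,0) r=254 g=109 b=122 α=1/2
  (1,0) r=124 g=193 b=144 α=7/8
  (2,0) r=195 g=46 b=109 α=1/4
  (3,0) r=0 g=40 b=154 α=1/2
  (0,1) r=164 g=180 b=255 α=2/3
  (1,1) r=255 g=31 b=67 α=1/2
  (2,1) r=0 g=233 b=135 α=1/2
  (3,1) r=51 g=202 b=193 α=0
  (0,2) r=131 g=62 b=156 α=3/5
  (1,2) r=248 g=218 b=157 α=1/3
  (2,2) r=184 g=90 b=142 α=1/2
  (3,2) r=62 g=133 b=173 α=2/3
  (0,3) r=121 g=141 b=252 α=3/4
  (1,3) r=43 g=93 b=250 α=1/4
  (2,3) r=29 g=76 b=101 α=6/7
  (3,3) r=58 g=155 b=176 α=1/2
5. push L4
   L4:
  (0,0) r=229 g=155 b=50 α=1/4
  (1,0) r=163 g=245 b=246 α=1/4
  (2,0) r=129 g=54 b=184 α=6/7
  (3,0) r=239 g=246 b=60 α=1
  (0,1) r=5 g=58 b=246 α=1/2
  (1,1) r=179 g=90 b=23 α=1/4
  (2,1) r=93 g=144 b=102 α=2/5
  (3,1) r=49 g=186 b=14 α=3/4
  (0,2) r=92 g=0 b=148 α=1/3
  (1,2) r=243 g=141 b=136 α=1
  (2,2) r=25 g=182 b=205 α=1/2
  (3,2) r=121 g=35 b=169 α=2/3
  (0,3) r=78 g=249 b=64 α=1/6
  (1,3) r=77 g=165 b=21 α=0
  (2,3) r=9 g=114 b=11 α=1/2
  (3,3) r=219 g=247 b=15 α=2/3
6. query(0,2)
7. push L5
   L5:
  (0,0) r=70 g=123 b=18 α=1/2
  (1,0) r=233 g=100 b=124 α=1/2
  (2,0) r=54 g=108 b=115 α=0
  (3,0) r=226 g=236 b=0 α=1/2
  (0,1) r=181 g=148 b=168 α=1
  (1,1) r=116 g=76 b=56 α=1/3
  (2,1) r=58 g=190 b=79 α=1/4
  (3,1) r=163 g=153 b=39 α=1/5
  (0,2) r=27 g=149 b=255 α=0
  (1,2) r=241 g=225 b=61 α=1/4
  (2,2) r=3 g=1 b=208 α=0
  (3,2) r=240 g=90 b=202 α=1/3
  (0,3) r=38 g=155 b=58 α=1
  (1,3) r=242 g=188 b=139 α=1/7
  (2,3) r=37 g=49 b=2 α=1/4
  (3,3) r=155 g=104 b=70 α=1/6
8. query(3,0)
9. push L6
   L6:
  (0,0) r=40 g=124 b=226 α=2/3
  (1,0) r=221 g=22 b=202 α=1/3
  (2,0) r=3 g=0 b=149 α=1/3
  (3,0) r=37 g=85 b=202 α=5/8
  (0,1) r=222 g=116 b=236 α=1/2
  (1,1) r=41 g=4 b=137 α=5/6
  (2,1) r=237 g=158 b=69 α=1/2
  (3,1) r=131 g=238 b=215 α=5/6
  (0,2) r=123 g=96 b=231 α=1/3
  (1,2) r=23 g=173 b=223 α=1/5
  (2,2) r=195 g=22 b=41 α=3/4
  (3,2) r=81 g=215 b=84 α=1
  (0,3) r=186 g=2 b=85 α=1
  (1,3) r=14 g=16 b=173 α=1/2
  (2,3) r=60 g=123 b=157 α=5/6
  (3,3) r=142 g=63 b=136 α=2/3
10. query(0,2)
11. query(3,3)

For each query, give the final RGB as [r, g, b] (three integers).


query (1,2) [L1,L2] — begin 0,0,0
L1 α=1/2: [107, 59/2, 67/2]
L2 α=1/2: [357/2, 63/4, 567/4]
→ [178, 16, 142]

(0,2) stack=L1,L2,L3,L4; from [0,0,0]:
+L1 (α=1/2) → [74, 45/2, 16]
+L2 (α=1/4) → [121/2, 575/8, 89/4]
+L3 (α=3/5) → [514/5, 1319/20, 205/2]
+L4 (α=1/3) → [496/5, 1319/30, 353/3]
→ [99, 44, 118]

query (3,0) [L1,L2,L3,L4,L5] — begin 0,0,0
L1 α=1/2: [59/2, 237/2, 207/2]
L2 α=1/2: [139/4, 561/4, 599/4]
L3 α=1/2: [139/8, 721/8, 1215/8]
L4 α=1: [239, 246, 60]
L5 α=1/2: [465/2, 241, 30]
rounded: [232, 241, 30]

at x=0,y=2 over L1,L2,L3,L4,L5,L6:
L1 α=1/2: [74, 45/2, 16]
L2 α=1/4: [121/2, 575/8, 89/4]
L3 α=3/5: [514/5, 1319/20, 205/2]
L4 α=1/3: [496/5, 1319/30, 353/3]
L5 α=0: [496/5, 1319/30, 353/3]
L6 α=1/3: [1607/15, 2759/45, 1399/9]
= [107, 61, 155]

at x=3,y=3 over L1,L2,L3,L4,L5,L6:
after L1 α=1/2: [89, 149/2, 2]
after L2 α=5/6: [1049/6, 1889/12, 137/6]
after L3 α=1/2: [1397/12, 3749/24, 1193/12]
after L4 α=2/3: [6653/36, 15605/72, 1553/36]
after L5 α=1/6: [38845/216, 85513/432, 10285/216]
after L6 α=2/3: [100189/648, 139945/1296, 69037/648]
→ [155, 108, 107]


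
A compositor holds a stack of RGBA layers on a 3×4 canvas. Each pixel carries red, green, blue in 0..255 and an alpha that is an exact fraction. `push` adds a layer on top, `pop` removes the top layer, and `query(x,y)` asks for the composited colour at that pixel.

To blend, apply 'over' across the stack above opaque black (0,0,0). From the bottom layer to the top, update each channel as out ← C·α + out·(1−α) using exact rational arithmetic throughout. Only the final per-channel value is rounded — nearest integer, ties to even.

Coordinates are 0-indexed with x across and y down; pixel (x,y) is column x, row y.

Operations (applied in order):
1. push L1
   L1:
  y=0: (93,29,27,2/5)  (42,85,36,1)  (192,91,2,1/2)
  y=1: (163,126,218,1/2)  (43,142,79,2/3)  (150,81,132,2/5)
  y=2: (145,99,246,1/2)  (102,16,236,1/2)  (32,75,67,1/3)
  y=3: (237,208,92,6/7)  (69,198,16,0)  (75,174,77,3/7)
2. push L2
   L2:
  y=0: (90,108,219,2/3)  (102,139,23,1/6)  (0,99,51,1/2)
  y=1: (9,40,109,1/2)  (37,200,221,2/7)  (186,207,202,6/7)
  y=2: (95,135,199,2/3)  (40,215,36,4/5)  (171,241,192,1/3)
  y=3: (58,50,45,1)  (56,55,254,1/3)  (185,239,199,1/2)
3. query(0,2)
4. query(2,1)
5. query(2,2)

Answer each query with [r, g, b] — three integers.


at x=0,y=2 over L1,L2:
after L1 α=1/2: [145/2, 99/2, 123]
after L2 α=2/3: [175/2, 213/2, 521/3]
= [88, 106, 174]

(2,1) stack=L1,L2; from [0,0,0]:
after L1 α=2/5: [60, 162/5, 264/5]
after L2 α=6/7: [168, 6372/35, 6324/35]
→ [168, 182, 181]

(2,2) stack=L1,L2; from [0,0,0]:
after L1 α=1/3: [32/3, 25, 67/3]
after L2 α=1/3: [577/9, 97, 710/9]
rounded: [64, 97, 79]


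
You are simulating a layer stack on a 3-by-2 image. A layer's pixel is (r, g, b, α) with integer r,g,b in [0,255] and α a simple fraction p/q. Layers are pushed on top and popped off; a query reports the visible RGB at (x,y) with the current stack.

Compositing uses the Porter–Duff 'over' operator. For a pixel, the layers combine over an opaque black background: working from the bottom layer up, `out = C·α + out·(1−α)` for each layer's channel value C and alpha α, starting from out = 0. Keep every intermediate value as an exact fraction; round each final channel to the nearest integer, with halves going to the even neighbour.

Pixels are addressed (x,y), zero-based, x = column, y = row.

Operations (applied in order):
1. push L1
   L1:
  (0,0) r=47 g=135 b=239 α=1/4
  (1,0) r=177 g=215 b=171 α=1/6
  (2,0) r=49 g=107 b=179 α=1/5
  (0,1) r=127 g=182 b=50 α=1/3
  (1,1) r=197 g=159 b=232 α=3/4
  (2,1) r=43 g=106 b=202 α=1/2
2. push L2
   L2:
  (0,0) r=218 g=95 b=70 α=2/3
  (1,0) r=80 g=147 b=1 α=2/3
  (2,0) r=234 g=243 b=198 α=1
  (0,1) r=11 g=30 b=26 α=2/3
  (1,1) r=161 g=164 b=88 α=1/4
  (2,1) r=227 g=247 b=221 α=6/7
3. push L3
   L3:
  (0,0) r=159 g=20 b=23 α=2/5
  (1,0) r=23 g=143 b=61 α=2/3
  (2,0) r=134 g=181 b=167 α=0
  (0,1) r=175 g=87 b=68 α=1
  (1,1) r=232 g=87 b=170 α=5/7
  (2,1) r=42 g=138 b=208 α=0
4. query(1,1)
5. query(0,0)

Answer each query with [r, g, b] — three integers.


(1,1) stack=L1,L2,L3; from [0,0,0]:
+L1 (α=3/4) → [591/4, 477/4, 174]
+L2 (α=1/4) → [2417/16, 2087/16, 305/2]
+L3 (α=5/7) → [1671/8, 5567/56, 165]
rounded: [209, 99, 165]

query (0,0) [L1,L2,L3] — begin 0,0,0
+L1 (α=1/4) → [47/4, 135/4, 239/4]
+L2 (α=2/3) → [597/4, 895/12, 799/12]
+L3 (α=2/5) → [3063/20, 211/4, 983/20]
→ [153, 53, 49]


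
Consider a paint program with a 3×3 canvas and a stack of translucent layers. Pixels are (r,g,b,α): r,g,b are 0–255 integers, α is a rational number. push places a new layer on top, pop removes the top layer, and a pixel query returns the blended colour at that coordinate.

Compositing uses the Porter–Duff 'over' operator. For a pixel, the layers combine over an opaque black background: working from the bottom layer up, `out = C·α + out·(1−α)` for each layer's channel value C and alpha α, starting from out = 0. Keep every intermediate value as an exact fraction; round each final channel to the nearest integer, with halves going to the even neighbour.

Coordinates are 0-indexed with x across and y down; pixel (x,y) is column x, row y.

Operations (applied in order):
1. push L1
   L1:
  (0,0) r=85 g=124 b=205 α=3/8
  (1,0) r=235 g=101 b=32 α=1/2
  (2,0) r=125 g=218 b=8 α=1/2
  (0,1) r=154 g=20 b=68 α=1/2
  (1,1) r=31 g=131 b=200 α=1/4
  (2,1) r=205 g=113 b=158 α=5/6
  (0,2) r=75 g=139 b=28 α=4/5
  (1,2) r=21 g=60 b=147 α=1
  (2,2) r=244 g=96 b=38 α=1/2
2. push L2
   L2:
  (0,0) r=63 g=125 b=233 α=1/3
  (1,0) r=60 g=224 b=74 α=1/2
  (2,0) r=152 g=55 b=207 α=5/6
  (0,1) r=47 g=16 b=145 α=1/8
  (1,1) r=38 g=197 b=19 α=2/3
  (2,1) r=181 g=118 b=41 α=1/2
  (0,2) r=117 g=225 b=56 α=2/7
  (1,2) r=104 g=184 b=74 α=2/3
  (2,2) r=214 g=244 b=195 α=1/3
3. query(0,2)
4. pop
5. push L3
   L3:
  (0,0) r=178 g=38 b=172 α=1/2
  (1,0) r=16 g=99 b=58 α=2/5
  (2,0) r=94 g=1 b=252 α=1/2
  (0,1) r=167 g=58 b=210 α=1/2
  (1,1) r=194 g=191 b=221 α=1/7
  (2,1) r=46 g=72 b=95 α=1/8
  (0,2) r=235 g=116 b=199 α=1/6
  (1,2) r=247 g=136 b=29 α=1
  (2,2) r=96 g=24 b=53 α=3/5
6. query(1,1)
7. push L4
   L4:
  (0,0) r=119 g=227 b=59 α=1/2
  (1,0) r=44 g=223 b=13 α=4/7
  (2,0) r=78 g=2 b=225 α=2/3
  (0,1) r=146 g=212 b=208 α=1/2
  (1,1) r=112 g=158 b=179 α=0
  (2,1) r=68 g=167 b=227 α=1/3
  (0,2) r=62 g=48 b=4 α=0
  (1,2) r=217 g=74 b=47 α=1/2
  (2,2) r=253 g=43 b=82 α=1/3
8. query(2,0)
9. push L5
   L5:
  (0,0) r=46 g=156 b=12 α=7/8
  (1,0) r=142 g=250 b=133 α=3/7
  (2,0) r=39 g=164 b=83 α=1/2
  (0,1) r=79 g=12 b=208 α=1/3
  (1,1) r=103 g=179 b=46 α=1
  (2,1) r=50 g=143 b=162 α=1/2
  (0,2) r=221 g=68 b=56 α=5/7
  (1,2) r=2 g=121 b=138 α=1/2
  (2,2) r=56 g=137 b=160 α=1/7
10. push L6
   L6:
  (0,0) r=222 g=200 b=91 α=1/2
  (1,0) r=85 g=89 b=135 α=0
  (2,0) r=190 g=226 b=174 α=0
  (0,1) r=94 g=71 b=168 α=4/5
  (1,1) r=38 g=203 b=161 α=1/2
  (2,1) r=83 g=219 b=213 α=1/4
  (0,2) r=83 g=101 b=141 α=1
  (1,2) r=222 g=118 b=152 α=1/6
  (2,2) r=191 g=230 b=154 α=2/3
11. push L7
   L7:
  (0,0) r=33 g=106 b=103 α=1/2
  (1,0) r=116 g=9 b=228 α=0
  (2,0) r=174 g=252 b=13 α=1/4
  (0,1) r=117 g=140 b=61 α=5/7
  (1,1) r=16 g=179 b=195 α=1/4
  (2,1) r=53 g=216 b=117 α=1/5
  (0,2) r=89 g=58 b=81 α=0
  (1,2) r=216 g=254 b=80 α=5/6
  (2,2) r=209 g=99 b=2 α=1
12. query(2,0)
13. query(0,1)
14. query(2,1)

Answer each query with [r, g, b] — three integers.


query (0,2) [L1,L2] — begin 0,0,0
after L1 α=4/5: [60, 556/5, 112/5]
after L2 α=2/7: [534/7, 1006/7, 32]
= [76, 144, 32]

query (1,1) [L1,L3] — begin 0,0,0
+L1 (α=1/4) → [31/4, 131/4, 50]
+L3 (α=1/7) → [481/14, 775/14, 521/7]
= [34, 55, 74]

(2,0) stack=L1,L3,L4; from [0,0,0]:
after L1 α=1/2: [125/2, 109, 4]
after L3 α=1/2: [313/4, 55, 128]
after L4 α=2/3: [937/12, 59/3, 578/3]
rounded: [78, 20, 193]

(2,0) stack=L1,L3,L4,L5,L6,L7; from [0,0,0]:
+L1 (α=1/2) → [125/2, 109, 4]
+L3 (α=1/2) → [313/4, 55, 128]
+L4 (α=2/3) → [937/12, 59/3, 578/3]
+L5 (α=1/2) → [1405/24, 551/6, 827/6]
+L6 (α=0) → [1405/24, 551/6, 827/6]
+L7 (α=1/4) → [2797/32, 1055/8, 853/8]
→ [87, 132, 107]

query (0,1) [L1,L3,L4,L5,L6,L7] — begin 0,0,0
L1 α=1/2: [77, 10, 34]
L3 α=1/2: [122, 34, 122]
L4 α=1/2: [134, 123, 165]
L5 α=1/3: [347/3, 86, 538/3]
L6 α=4/5: [295/3, 74, 2554/15]
L7 α=5/7: [335/3, 848/7, 9683/105]
→ [112, 121, 92]

at x=2,y=1 over L1,L3,L4,L5,L6,L7:
L1 α=5/6: [1025/6, 565/6, 395/3]
L3 α=1/8: [7451/48, 4387/48, 1525/12]
L4 α=1/3: [9083/72, 8395/72, 2887/18]
L5 α=1/2: [12683/144, 18691/144, 5803/36]
L6 α=1/4: [16667/192, 29203/192, 8359/48]
L7 α=1/5: [19211/240, 39571/240, 9763/60]
→ [80, 165, 163]


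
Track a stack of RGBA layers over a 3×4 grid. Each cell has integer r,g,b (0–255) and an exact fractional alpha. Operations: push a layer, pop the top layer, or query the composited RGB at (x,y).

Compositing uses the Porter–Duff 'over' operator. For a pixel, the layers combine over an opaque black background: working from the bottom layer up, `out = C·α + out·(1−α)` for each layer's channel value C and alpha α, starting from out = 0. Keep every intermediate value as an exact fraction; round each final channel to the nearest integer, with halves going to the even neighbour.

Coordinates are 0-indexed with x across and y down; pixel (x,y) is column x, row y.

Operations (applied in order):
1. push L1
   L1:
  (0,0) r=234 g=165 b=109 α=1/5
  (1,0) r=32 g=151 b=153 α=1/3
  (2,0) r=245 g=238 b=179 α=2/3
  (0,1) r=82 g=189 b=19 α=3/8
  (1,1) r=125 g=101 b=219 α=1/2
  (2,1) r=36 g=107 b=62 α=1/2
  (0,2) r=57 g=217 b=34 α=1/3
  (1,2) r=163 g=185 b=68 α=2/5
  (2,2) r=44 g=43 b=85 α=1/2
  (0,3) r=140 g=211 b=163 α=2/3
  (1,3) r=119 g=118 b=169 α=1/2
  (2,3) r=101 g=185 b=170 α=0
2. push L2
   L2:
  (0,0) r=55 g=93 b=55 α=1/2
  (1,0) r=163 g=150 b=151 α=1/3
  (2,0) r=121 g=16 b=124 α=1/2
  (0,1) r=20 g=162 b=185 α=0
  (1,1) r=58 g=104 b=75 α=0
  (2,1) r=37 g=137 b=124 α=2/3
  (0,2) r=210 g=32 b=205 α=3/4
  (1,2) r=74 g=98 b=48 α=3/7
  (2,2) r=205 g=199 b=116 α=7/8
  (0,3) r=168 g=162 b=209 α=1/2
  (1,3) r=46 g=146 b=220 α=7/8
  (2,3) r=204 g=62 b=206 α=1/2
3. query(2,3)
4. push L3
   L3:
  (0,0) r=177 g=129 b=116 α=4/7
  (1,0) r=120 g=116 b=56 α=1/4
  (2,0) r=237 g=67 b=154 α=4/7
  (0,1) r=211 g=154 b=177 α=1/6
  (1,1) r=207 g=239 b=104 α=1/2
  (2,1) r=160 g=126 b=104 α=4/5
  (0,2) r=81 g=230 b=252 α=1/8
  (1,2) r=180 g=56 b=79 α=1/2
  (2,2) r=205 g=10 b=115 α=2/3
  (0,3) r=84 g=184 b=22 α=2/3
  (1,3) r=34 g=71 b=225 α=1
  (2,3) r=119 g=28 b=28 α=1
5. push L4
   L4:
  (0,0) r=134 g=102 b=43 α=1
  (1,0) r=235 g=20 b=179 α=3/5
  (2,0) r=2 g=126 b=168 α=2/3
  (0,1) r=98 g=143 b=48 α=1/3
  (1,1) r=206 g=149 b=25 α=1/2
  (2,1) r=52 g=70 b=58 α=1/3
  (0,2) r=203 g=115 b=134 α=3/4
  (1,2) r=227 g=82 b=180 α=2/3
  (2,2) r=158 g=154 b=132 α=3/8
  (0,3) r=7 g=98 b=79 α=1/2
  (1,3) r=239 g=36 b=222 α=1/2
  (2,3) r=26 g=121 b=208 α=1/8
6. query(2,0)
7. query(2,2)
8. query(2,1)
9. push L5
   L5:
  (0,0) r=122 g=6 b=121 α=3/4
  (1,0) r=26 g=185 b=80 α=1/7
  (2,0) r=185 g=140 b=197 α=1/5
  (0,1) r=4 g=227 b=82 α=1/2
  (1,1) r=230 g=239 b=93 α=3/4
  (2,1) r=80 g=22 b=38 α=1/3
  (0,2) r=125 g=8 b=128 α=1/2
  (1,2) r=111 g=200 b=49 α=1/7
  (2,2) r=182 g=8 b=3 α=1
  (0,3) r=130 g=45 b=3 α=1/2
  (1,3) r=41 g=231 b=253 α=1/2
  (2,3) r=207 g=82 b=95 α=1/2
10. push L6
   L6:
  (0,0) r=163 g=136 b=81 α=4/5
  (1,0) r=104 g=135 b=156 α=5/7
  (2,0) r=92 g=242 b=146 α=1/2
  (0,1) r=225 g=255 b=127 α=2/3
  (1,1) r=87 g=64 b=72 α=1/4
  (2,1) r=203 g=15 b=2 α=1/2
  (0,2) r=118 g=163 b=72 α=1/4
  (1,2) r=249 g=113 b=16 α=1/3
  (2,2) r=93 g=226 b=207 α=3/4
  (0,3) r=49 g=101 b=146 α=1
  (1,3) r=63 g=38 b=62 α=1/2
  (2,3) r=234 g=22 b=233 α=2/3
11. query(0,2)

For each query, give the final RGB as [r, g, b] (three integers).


(2,3) stack=L1,L2; from [0,0,0]:
after L1 α=0: [0, 0, 0]
after L2 α=1/2: [102, 31, 103]
= [102, 31, 103]

query (2,0) [L1,L2,L3,L4] — begin 0,0,0
L1 α=2/3: [490/3, 476/3, 358/3]
L2 α=1/2: [853/6, 262/3, 365/3]
L3 α=4/7: [2749/14, 530/7, 981/7]
L4 α=2/3: [935/14, 2294/21, 1111/7]
→ [67, 109, 159]

(2,2) stack=L1,L2,L3,L4; from [0,0,0]:
after L1 α=1/2: [22, 43/2, 85/2]
after L2 α=7/8: [1457/8, 2829/16, 1709/16]
after L3 α=2/3: [1579/8, 3149/48, 5389/48]
after L4 α=3/8: [11687/64, 37921/384, 45953/384]
rounded: [183, 99, 120]

query (2,1) [L1,L2,L3,L4] — begin 0,0,0
after L1 α=1/2: [18, 107/2, 31]
after L2 α=2/3: [92/3, 655/6, 93]
after L3 α=4/5: [2012/15, 3679/30, 509/5]
after L4 α=1/3: [4804/45, 4729/45, 436/5]
→ [107, 105, 87]

at x=0,y=2 over L1,L2,L3,L4,L5,L6:
L1 α=1/3: [19, 217/3, 34/3]
L2 α=3/4: [649/4, 505/12, 1879/12]
L3 α=1/8: [4867/32, 6295/96, 16177/96]
L4 α=3/4: [24355/128, 39415/384, 54769/384]
L5 α=1/2: [40355/256, 42487/768, 103921/768]
L6 α=1/4: [151273/1024, 84215/1024, 122353/1024]
→ [148, 82, 119]


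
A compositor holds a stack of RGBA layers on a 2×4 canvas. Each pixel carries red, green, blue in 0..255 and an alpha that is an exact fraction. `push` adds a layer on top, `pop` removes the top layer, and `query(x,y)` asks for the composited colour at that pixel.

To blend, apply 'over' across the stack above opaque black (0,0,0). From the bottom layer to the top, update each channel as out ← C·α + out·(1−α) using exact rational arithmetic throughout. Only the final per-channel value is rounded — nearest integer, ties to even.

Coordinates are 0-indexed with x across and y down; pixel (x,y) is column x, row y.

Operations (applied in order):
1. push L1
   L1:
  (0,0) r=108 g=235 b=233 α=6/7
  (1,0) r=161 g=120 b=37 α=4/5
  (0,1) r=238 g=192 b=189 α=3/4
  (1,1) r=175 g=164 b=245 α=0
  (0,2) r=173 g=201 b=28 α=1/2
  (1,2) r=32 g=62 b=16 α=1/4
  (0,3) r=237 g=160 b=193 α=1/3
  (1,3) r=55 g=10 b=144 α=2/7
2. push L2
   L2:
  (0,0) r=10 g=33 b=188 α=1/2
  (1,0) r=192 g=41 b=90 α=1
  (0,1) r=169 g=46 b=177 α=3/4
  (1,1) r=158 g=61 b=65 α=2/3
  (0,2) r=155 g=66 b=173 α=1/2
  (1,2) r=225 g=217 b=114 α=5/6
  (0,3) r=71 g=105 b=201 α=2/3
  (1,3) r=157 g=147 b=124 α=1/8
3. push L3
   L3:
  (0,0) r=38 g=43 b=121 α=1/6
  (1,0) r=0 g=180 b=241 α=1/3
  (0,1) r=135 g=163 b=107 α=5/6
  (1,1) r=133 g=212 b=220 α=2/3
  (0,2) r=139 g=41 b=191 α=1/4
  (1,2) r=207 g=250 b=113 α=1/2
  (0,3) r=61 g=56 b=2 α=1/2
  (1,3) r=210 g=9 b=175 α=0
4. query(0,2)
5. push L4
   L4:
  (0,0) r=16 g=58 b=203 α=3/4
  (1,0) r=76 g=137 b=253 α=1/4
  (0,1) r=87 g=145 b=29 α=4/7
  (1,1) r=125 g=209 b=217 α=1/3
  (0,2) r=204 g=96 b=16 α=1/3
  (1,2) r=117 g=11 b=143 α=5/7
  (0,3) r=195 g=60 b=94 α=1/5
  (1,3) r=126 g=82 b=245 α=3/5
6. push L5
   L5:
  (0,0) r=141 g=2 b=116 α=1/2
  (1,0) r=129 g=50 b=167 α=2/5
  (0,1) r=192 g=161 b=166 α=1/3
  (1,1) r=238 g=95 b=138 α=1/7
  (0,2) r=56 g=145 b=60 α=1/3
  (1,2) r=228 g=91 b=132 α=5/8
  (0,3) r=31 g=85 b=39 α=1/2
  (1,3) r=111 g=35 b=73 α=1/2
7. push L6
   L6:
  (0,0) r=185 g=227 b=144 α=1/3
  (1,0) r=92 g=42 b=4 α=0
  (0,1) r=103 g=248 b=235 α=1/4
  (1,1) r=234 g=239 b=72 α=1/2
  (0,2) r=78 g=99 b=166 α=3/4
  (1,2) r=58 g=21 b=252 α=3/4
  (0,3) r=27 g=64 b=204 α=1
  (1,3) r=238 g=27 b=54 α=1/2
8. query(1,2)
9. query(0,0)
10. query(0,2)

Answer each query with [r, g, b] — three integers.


query (0,2) [L1,L2,L3] — begin 0,0,0
+L1 (α=1/2) → [173/2, 201/2, 14]
+L2 (α=1/2) → [483/4, 333/4, 187/2]
+L3 (α=1/4) → [2005/16, 1163/16, 943/8]
rounded: [125, 73, 118]

query (1,2) [L1,L2,L3,L4,L5,L6] — begin 0,0,0
+L1 (α=1/4) → [8, 31/2, 4]
+L2 (α=5/6) → [1133/6, 2201/12, 287/3]
+L3 (α=1/2) → [2375/12, 5201/24, 313/3]
+L4 (α=5/7) → [5885/42, 5861/84, 2771/21]
+L5 (α=5/8) → [21845/112, 18601/224, 7391/56]
+L6 (α=3/4) → [41333/448, 32713/896, 49727/224]
→ [92, 37, 222]

at x=0,y=0 over L1,L2,L3,L4,L5,L6:
+L1 (α=6/7) → [648/7, 1410/7, 1398/7]
+L2 (α=1/2) → [359/7, 1641/14, 1357/7]
+L3 (α=1/6) → [687/14, 8807/84, 1272/7]
+L4 (α=3/4) → [1359/56, 23423/336, 5535/28]
+L5 (α=1/2) → [9255/112, 24095/672, 8783/56]
+L6 (α=1/3) → [19615/168, 100367/1008, 12815/84]
= [117, 100, 153]

query (0,2) [L1,L2,L3,L4,L5,L6] — begin 0,0,0
+L1 (α=1/2) → [173/2, 201/2, 14]
+L2 (α=1/2) → [483/4, 333/4, 187/2]
+L3 (α=1/4) → [2005/16, 1163/16, 943/8]
+L4 (α=1/3) → [3637/24, 1931/24, 1007/12]
+L5 (α=1/3) → [4309/36, 3671/36, 1367/18]
+L6 (α=3/4) → [12733/144, 14363/144, 10331/72]
rounded: [88, 100, 143]
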